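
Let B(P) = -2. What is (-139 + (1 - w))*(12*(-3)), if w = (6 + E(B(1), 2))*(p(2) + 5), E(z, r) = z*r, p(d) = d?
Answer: 5472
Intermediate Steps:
E(z, r) = r*z
w = 14 (w = (6 + 2*(-2))*(2 + 5) = (6 - 4)*7 = 2*7 = 14)
(-139 + (1 - w))*(12*(-3)) = (-139 + (1 - 1*14))*(12*(-3)) = (-139 + (1 - 14))*(-36) = (-139 - 13)*(-36) = -152*(-36) = 5472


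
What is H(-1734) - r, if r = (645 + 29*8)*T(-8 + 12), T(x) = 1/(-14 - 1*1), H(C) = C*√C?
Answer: 877/15 - 29478*I*√6 ≈ 58.467 - 72206.0*I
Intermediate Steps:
H(C) = C^(3/2)
T(x) = -1/15 (T(x) = 1/(-14 - 1) = 1/(-15) = -1/15)
r = -877/15 (r = (645 + 29*8)*(-1/15) = (645 + 232)*(-1/15) = 877*(-1/15) = -877/15 ≈ -58.467)
H(-1734) - r = (-1734)^(3/2) - 1*(-877/15) = -29478*I*√6 + 877/15 = 877/15 - 29478*I*√6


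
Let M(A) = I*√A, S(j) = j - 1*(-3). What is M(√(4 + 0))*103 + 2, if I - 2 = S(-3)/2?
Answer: 2 + 206*√2 ≈ 293.33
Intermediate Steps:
S(j) = 3 + j (S(j) = j + 3 = 3 + j)
I = 2 (I = 2 + (3 - 3)/2 = 2 + 0*(½) = 2 + 0 = 2)
M(A) = 2*√A
M(√(4 + 0))*103 + 2 = (2*√(√(4 + 0)))*103 + 2 = (2*√(√4))*103 + 2 = (2*√2)*103 + 2 = 206*√2 + 2 = 2 + 206*√2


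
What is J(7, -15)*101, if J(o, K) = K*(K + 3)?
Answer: 18180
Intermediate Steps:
J(o, K) = K*(3 + K)
J(7, -15)*101 = -15*(3 - 15)*101 = -15*(-12)*101 = 180*101 = 18180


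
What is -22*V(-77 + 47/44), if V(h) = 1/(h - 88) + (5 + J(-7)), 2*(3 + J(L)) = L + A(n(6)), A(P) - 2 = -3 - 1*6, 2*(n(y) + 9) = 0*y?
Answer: 794398/7213 ≈ 110.13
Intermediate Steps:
n(y) = -9 (n(y) = -9 + (0*y)/2 = -9 + (1/2)*0 = -9 + 0 = -9)
A(P) = -7 (A(P) = 2 + (-3 - 1*6) = 2 + (-3 - 6) = 2 - 9 = -7)
J(L) = -13/2 + L/2 (J(L) = -3 + (L - 7)/2 = -3 + (-7 + L)/2 = -3 + (-7/2 + L/2) = -13/2 + L/2)
V(h) = -5 + 1/(-88 + h) (V(h) = 1/(h - 88) + (5 + (-13/2 + (1/2)*(-7))) = 1/(-88 + h) + (5 + (-13/2 - 7/2)) = 1/(-88 + h) + (5 - 10) = 1/(-88 + h) - 5 = -5 + 1/(-88 + h))
-22*V(-77 + 47/44) = -22*(441 - 5*(-77 + 47/44))/(-88 + (-77 + 47/44)) = -22*(441 - 5*(-3341/44))/(-88 - 3341/44) = -22*(441 + 16705/44)/(-7213/44) = -(-968)*36109/(7213*44) = -22*(-36109/7213) = 794398/7213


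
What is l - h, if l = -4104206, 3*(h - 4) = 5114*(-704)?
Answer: -8712374/3 ≈ -2.9041e+6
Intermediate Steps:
h = -3600244/3 (h = 4 + (5114*(-704))/3 = 4 + (1/3)*(-3600256) = 4 - 3600256/3 = -3600244/3 ≈ -1.2001e+6)
l - h = -4104206 - 1*(-3600244/3) = -4104206 + 3600244/3 = -8712374/3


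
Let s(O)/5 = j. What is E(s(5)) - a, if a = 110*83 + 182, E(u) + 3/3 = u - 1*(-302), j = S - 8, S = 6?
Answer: -9021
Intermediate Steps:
j = -2 (j = 6 - 8 = -2)
s(O) = -10 (s(O) = 5*(-2) = -10)
E(u) = 301 + u (E(u) = -1 + (u - 1*(-302)) = -1 + (u + 302) = -1 + (302 + u) = 301 + u)
a = 9312 (a = 9130 + 182 = 9312)
E(s(5)) - a = (301 - 10) - 1*9312 = 291 - 9312 = -9021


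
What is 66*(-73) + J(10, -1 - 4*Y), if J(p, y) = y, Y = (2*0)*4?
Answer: -4819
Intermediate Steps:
Y = 0 (Y = 0*4 = 0)
66*(-73) + J(10, -1 - 4*Y) = 66*(-73) + (-1 - 4*0) = -4818 + (-1 + 0) = -4818 - 1 = -4819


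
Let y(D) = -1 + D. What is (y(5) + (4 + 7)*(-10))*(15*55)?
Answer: -87450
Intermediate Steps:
(y(5) + (4 + 7)*(-10))*(15*55) = ((-1 + 5) + (4 + 7)*(-10))*(15*55) = (4 + 11*(-10))*825 = (4 - 110)*825 = -106*825 = -87450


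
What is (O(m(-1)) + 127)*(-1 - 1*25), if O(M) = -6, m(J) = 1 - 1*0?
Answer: -3146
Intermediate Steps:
m(J) = 1 (m(J) = 1 + 0 = 1)
(O(m(-1)) + 127)*(-1 - 1*25) = (-6 + 127)*(-1 - 1*25) = 121*(-1 - 25) = 121*(-26) = -3146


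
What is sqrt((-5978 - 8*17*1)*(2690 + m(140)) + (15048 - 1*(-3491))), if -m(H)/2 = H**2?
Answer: sqrt(223240679) ≈ 14941.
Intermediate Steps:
m(H) = -2*H**2
sqrt((-5978 - 8*17*1)*(2690 + m(140)) + (15048 - 1*(-3491))) = sqrt((-5978 - 8*17*1)*(2690 - 2*140**2) + (15048 - 1*(-3491))) = sqrt((-5978 - 136*1)*(2690 - 2*19600) + (15048 + 3491)) = sqrt((-5978 - 136)*(2690 - 39200) + 18539) = sqrt(-6114*(-36510) + 18539) = sqrt(223222140 + 18539) = sqrt(223240679)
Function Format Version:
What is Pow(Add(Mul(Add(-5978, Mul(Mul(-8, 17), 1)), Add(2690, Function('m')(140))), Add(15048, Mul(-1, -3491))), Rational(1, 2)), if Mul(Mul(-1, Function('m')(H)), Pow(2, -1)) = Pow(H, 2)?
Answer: Pow(223240679, Rational(1, 2)) ≈ 14941.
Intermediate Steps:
Function('m')(H) = Mul(-2, Pow(H, 2))
Pow(Add(Mul(Add(-5978, Mul(Mul(-8, 17), 1)), Add(2690, Function('m')(140))), Add(15048, Mul(-1, -3491))), Rational(1, 2)) = Pow(Add(Mul(Add(-5978, Mul(Mul(-8, 17), 1)), Add(2690, Mul(-2, Pow(140, 2)))), Add(15048, Mul(-1, -3491))), Rational(1, 2)) = Pow(Add(Mul(Add(-5978, Mul(-136, 1)), Add(2690, Mul(-2, 19600))), Add(15048, 3491)), Rational(1, 2)) = Pow(Add(Mul(Add(-5978, -136), Add(2690, -39200)), 18539), Rational(1, 2)) = Pow(Add(Mul(-6114, -36510), 18539), Rational(1, 2)) = Pow(Add(223222140, 18539), Rational(1, 2)) = Pow(223240679, Rational(1, 2))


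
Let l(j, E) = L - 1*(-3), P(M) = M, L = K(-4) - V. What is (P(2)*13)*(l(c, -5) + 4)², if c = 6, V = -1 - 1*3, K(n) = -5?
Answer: 936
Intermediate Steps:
V = -4 (V = -1 - 3 = -4)
L = -1 (L = -5 - 1*(-4) = -5 + 4 = -1)
l(j, E) = 2 (l(j, E) = -1 - 1*(-3) = -1 + 3 = 2)
(P(2)*13)*(l(c, -5) + 4)² = (2*13)*(2 + 4)² = 26*6² = 26*36 = 936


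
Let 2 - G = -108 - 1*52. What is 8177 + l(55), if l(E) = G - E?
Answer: 8284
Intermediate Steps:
G = 162 (G = 2 - (-108 - 1*52) = 2 - (-108 - 52) = 2 - 1*(-160) = 2 + 160 = 162)
l(E) = 162 - E
8177 + l(55) = 8177 + (162 - 1*55) = 8177 + (162 - 55) = 8177 + 107 = 8284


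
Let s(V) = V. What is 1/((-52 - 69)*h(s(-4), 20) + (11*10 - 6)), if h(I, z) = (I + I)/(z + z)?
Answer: 5/641 ≈ 0.0078003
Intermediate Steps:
h(I, z) = I/z (h(I, z) = (2*I)/((2*z)) = (2*I)*(1/(2*z)) = I/z)
1/((-52 - 69)*h(s(-4), 20) + (11*10 - 6)) = 1/((-52 - 69)*(-4/20) + (11*10 - 6)) = 1/(-(-484)/20 + (110 - 6)) = 1/(-121*(-1/5) + 104) = 1/(121/5 + 104) = 1/(641/5) = 5/641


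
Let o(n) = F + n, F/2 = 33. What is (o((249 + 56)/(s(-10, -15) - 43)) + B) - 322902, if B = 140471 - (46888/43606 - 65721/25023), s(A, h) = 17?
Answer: -45385785432497/248859442 ≈ -1.8238e+5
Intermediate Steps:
F = 66 (F = 2*33 = 66)
B = 1344535411450/9571517 (B = 140471 - (46888*(1/43606) - 65721*1/25023) = 140471 - (23444/21803 - 1153/439) = 140471 - 1*(-14846943/9571517) = 140471 + 14846943/9571517 = 1344535411450/9571517 ≈ 1.4047e+5)
o(n) = 66 + n
(o((249 + 56)/(s(-10, -15) - 43)) + B) - 322902 = ((66 + (249 + 56)/(17 - 43)) + 1344535411450/9571517) - 322902 = ((66 + 305/(-26)) + 1344535411450/9571517) - 322902 = ((66 + 305*(-1/26)) + 1344535411450/9571517) - 322902 = ((66 - 305/26) + 1344535411450/9571517) - 322902 = (1411/26 + 1344535411450/9571517) - 322902 = 34971426108187/248859442 - 322902 = -45385785432497/248859442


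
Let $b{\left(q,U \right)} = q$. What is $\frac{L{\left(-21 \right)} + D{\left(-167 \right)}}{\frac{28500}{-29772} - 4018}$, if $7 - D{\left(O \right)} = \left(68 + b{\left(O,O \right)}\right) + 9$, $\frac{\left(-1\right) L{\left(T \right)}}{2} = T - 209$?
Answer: $- \frac{1381917}{9971033} \approx -0.13859$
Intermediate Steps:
$L{\left(T \right)} = 418 - 2 T$ ($L{\left(T \right)} = - 2 \left(T - 209\right) = - 2 \left(-209 + T\right) = 418 - 2 T$)
$D{\left(O \right)} = -70 - O$ ($D{\left(O \right)} = 7 - \left(\left(68 + O\right) + 9\right) = 7 - \left(77 + O\right) = -70 - O$)
$\frac{L{\left(-21 \right)} + D{\left(-167 \right)}}{\frac{28500}{-29772} - 4018} = \frac{\left(418 - -42\right) - -97}{\frac{28500}{-29772} - 4018} = \frac{\left(418 + 42\right) + \left(-70 + 167\right)}{28500 \left(- \frac{1}{29772}\right) - 4018} = \frac{460 + 97}{- \frac{2375}{2481} - 4018} = \frac{557}{- \frac{9971033}{2481}} = 557 \left(- \frac{2481}{9971033}\right) = - \frac{1381917}{9971033}$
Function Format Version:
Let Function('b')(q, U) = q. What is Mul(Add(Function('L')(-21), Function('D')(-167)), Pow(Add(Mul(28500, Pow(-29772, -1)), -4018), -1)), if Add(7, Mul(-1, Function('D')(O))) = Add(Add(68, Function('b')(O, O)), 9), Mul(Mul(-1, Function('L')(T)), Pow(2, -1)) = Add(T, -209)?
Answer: Rational(-1381917, 9971033) ≈ -0.13859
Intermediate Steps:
Function('L')(T) = Add(418, Mul(-2, T)) (Function('L')(T) = Mul(-2, Add(T, -209)) = Mul(-2, Add(-209, T)) = Add(418, Mul(-2, T)))
Function('D')(O) = Add(-70, Mul(-1, O)) (Function('D')(O) = Add(7, Mul(-1, Add(Add(68, O), 9))) = Add(7, Mul(-1, Add(77, O))) = Add(7, Add(-77, Mul(-1, O))) = Add(-70, Mul(-1, O)))
Mul(Add(Function('L')(-21), Function('D')(-167)), Pow(Add(Mul(28500, Pow(-29772, -1)), -4018), -1)) = Mul(Add(Add(418, Mul(-2, -21)), Add(-70, Mul(-1, -167))), Pow(Add(Mul(28500, Pow(-29772, -1)), -4018), -1)) = Mul(Add(Add(418, 42), Add(-70, 167)), Pow(Add(Mul(28500, Rational(-1, 29772)), -4018), -1)) = Mul(Add(460, 97), Pow(Add(Rational(-2375, 2481), -4018), -1)) = Mul(557, Pow(Rational(-9971033, 2481), -1)) = Mul(557, Rational(-2481, 9971033)) = Rational(-1381917, 9971033)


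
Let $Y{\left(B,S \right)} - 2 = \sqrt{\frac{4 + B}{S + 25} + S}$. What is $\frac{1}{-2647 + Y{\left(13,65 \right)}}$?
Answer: $- \frac{238050}{629636383} - \frac{3 \sqrt{58670}}{629636383} \approx -0.00037923$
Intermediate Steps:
$Y{\left(B,S \right)} = 2 + \sqrt{S + \frac{4 + B}{25 + S}}$ ($Y{\left(B,S \right)} = 2 + \sqrt{\frac{4 + B}{S + 25} + S} = 2 + \sqrt{\frac{4 + B}{25 + S} + S} = 2 + \sqrt{S + \frac{4 + B}{25 + S}}$)
$\frac{1}{-2647 + Y{\left(13,65 \right)}} = \frac{1}{-2647 + \left(2 + \sqrt{\frac{4 + 13 + 65 \left(25 + 65\right)}{25 + 65}}\right)} = \frac{1}{-2647 + \left(2 + \sqrt{\frac{4 + 13 + 65 \cdot 90}{90}}\right)} = \frac{1}{-2647 + \left(2 + \sqrt{\frac{4 + 13 + 5850}{90}}\right)} = \frac{1}{-2647 + \left(2 + \sqrt{\frac{1}{90} \cdot 5867}\right)} = \frac{1}{-2647 + \left(2 + \sqrt{\frac{5867}{90}}\right)} = \frac{1}{-2647 + \left(2 + \frac{\sqrt{58670}}{30}\right)} = \frac{1}{-2645 + \frac{\sqrt{58670}}{30}}$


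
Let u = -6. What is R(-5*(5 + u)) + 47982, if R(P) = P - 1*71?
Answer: 47916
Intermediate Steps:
R(P) = -71 + P (R(P) = P - 71 = -71 + P)
R(-5*(5 + u)) + 47982 = (-71 - 5*(5 - 6)) + 47982 = (-71 - 5*(-1)) + 47982 = (-71 + 5) + 47982 = -66 + 47982 = 47916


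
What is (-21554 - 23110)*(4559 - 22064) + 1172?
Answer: 781844492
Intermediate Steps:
(-21554 - 23110)*(4559 - 22064) + 1172 = -44664*(-17505) + 1172 = 781843320 + 1172 = 781844492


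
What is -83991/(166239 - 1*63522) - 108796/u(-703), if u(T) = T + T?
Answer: 1842851231/24070017 ≈ 76.562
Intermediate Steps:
u(T) = 2*T
-83991/(166239 - 1*63522) - 108796/u(-703) = -83991/(166239 - 1*63522) - 108796/(2*(-703)) = -83991/(166239 - 63522) - 108796/(-1406) = -83991/102717 - 108796*(-1/1406) = -83991*1/102717 + 54398/703 = -27997/34239 + 54398/703 = 1842851231/24070017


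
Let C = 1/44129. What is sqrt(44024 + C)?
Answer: sqrt(85730957095513)/44129 ≈ 209.82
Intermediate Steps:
C = 1/44129 ≈ 2.2661e-5
sqrt(44024 + C) = sqrt(44024 + 1/44129) = sqrt(1942735097/44129) = sqrt(85730957095513)/44129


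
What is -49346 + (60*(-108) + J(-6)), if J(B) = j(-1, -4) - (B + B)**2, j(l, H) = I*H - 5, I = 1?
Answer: -55979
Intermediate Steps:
j(l, H) = -5 + H (j(l, H) = 1*H - 5 = H - 5 = -5 + H)
J(B) = -9 - 4*B**2 (J(B) = (-5 - 4) - (B + B)**2 = -9 - (2*B)**2 = -9 - 4*B**2)
-49346 + (60*(-108) + J(-6)) = -49346 + (60*(-108) + (-9 - 4*(-6)**2)) = -49346 + (-6480 + (-9 - 4*36)) = -49346 + (-6480 + (-9 - 144)) = -49346 + (-6480 - 153) = -49346 - 6633 = -55979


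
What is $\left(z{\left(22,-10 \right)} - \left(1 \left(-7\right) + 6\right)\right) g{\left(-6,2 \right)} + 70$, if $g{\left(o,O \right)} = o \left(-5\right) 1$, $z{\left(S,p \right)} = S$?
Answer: $760$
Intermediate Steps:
$g{\left(o,O \right)} = - 5 o$ ($g{\left(o,O \right)} = - 5 o 1 = - 5 o$)
$\left(z{\left(22,-10 \right)} - \left(1 \left(-7\right) + 6\right)\right) g{\left(-6,2 \right)} + 70 = \left(22 - \left(1 \left(-7\right) + 6\right)\right) \left(\left(-5\right) \left(-6\right)\right) + 70 = \left(22 - \left(-7 + 6\right)\right) 30 + 70 = \left(22 - -1\right) 30 + 70 = \left(22 + 1\right) 30 + 70 = 23 \cdot 30 + 70 = 690 + 70 = 760$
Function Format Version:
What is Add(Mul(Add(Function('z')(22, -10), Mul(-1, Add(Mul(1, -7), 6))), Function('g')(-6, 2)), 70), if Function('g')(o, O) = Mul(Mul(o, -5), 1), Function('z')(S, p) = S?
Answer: 760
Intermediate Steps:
Function('g')(o, O) = Mul(-5, o) (Function('g')(o, O) = Mul(Mul(-5, o), 1) = Mul(-5, o))
Add(Mul(Add(Function('z')(22, -10), Mul(-1, Add(Mul(1, -7), 6))), Function('g')(-6, 2)), 70) = Add(Mul(Add(22, Mul(-1, Add(Mul(1, -7), 6))), Mul(-5, -6)), 70) = Add(Mul(Add(22, Mul(-1, Add(-7, 6))), 30), 70) = Add(Mul(Add(22, Mul(-1, -1)), 30), 70) = Add(Mul(Add(22, 1), 30), 70) = Add(Mul(23, 30), 70) = Add(690, 70) = 760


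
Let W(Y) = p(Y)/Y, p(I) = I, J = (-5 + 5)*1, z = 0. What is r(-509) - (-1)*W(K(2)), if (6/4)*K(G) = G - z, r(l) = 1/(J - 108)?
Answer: 107/108 ≈ 0.99074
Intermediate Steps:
J = 0 (J = 0*1 = 0)
r(l) = -1/108 (r(l) = 1/(0 - 108) = 1/(-108) = -1/108)
K(G) = 2*G/3 (K(G) = 2*(G - 1*0)/3 = 2*(G + 0)/3 = 2*G/3)
W(Y) = 1 (W(Y) = Y/Y = 1)
r(-509) - (-1)*W(K(2)) = -1/108 - (-1) = -1/108 - 1*(-1) = -1/108 + 1 = 107/108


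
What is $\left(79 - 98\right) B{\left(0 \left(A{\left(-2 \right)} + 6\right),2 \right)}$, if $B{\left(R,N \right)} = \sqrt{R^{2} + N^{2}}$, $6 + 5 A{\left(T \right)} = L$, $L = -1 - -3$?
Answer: $-38$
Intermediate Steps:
$L = 2$ ($L = -1 + 3 = 2$)
$A{\left(T \right)} = - \frac{4}{5}$ ($A{\left(T \right)} = - \frac{6}{5} + \frac{1}{5} \cdot 2 = - \frac{6}{5} + \frac{2}{5} = - \frac{4}{5}$)
$B{\left(R,N \right)} = \sqrt{N^{2} + R^{2}}$
$\left(79 - 98\right) B{\left(0 \left(A{\left(-2 \right)} + 6\right),2 \right)} = \left(79 - 98\right) \sqrt{2^{2} + \left(0 \left(- \frac{4}{5} + 6\right)\right)^{2}} = - 19 \sqrt{4 + \left(0 \cdot \frac{26}{5}\right)^{2}} = - 19 \sqrt{4 + 0^{2}} = - 19 \sqrt{4 + 0} = - 19 \sqrt{4} = \left(-19\right) 2 = -38$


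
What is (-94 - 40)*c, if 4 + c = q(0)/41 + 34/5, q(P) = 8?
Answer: -82276/205 ≈ -401.35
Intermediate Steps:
c = 614/205 (c = -4 + (8/41 + 34/5) = -4 + 1434/205 = 614/205 ≈ 2.9951)
(-94 - 40)*c = (-94 - 40)*(614/205) = -134*614/205 = -82276/205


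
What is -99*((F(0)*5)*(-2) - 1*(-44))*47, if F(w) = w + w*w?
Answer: -204732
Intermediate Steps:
F(w) = w + w²
-99*((F(0)*5)*(-2) - 1*(-44))*47 = -99*(((0*(1 + 0))*5)*(-2) - 1*(-44))*47 = -99*(((0*1)*5)*(-2) + 44)*47 = -99*((0*5)*(-2) + 44)*47 = -99*(0*(-2) + 44)*47 = -99*(0 + 44)*47 = -99*44*47 = -4356*47 = -204732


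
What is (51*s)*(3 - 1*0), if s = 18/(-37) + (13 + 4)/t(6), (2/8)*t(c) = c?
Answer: 10047/296 ≈ 33.943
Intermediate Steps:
t(c) = 4*c
s = 197/888 (s = 18/(-37) + (13 + 4)/((4*6)) = 18*(-1/37) + 17/24 = -18/37 + 17*(1/24) = -18/37 + 17/24 = 197/888 ≈ 0.22185)
(51*s)*(3 - 1*0) = (51*(197/888))*(3 - 1*0) = 3349*(3 + 0)/296 = (3349/296)*3 = 10047/296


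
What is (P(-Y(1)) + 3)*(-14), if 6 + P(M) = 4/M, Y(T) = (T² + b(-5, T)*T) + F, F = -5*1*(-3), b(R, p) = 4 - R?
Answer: 1106/25 ≈ 44.240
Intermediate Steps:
F = 15 (F = -5*(-3) = 15)
Y(T) = 15 + T² + 9*T (Y(T) = (T² + (4 - 1*(-5))*T) + 15 = (T² + (4 + 5)*T) + 15 = (T² + 9*T) + 15 = 15 + T² + 9*T)
P(M) = -6 + 4/M
(P(-Y(1)) + 3)*(-14) = ((-6 + 4/((-(15 + 1² + 9*1)))) + 3)*(-14) = ((-6 + 4/((-(15 + 1 + 9)))) + 3)*(-14) = ((-6 + 4/((-1*25))) + 3)*(-14) = ((-6 + 4/(-25)) + 3)*(-14) = ((-6 + 4*(-1/25)) + 3)*(-14) = ((-6 - 4/25) + 3)*(-14) = (-154/25 + 3)*(-14) = -79/25*(-14) = 1106/25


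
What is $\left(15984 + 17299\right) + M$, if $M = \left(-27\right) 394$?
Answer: $22645$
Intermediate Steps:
$M = -10638$
$\left(15984 + 17299\right) + M = \left(15984 + 17299\right) - 10638 = 33283 - 10638 = 22645$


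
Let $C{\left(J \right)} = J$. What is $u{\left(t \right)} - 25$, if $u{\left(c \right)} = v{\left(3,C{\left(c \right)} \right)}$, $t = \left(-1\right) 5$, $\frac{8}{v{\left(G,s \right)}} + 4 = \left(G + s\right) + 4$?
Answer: $-29$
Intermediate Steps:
$v{\left(G,s \right)} = \frac{8}{G + s}$ ($v{\left(G,s \right)} = \frac{8}{-4 + \left(\left(G + s\right) + 4\right)} = \frac{8}{-4 + \left(4 + G + s\right)} = \frac{8}{G + s}$)
$t = -5$
$u{\left(c \right)} = \frac{8}{3 + c}$
$u{\left(t \right)} - 25 = \frac{8}{3 - 5} - 25 = \frac{8}{-2} - 25 = 8 \left(- \frac{1}{2}\right) - 25 = -4 - 25 = -29$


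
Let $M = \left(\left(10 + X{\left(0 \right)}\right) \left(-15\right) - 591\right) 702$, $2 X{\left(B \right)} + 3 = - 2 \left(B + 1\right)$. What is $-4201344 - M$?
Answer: $-3707487$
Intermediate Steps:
$X{\left(B \right)} = - \frac{5}{2} - B$ ($X{\left(B \right)} = - \frac{3}{2} + \frac{\left(-2\right) \left(B + 1\right)}{2} = - \frac{3}{2} + \frac{\left(-2\right) \left(1 + B\right)}{2} = - \frac{3}{2} + \frac{-2 - 2 B}{2} = - \frac{3}{2} - \left(1 + B\right) = - \frac{5}{2} - B$)
$M = -493857$ ($M = \left(\left(10 - \frac{5}{2}\right) \left(-15\right) - 591\right) 702 = \left(\frac{15}{2} \left(-15\right) - 591\right) 702 = \left(- \frac{225}{2} - 591\right) 702 = \left(- \frac{1407}{2}\right) 702 = -493857$)
$-4201344 - M = -4201344 - -493857 = -4201344 + 493857 = -3707487$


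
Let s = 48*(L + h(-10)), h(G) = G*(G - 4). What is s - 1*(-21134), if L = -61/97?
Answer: 2698910/97 ≈ 27824.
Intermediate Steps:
h(G) = G*(-4 + G)
L = -61/97 (L = -61*1/97 = -61/97 ≈ -0.62887)
s = 648912/97 (s = 48*(-61/97 - 10*(-4 - 10)) = 48*(-61/97 - 10*(-14)) = 48*(-61/97 + 140) = 48*(13519/97) = 648912/97 ≈ 6689.8)
s - 1*(-21134) = 648912/97 - 1*(-21134) = 648912/97 + 21134 = 2698910/97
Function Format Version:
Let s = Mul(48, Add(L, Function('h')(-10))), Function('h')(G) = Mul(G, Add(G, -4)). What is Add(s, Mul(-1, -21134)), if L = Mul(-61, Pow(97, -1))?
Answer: Rational(2698910, 97) ≈ 27824.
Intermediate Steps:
Function('h')(G) = Mul(G, Add(-4, G))
L = Rational(-61, 97) (L = Mul(-61, Rational(1, 97)) = Rational(-61, 97) ≈ -0.62887)
s = Rational(648912, 97) (s = Mul(48, Add(Rational(-61, 97), Mul(-10, Add(-4, -10)))) = Mul(48, Add(Rational(-61, 97), Mul(-10, -14))) = Mul(48, Add(Rational(-61, 97), 140)) = Mul(48, Rational(13519, 97)) = Rational(648912, 97) ≈ 6689.8)
Add(s, Mul(-1, -21134)) = Add(Rational(648912, 97), Mul(-1, -21134)) = Add(Rational(648912, 97), 21134) = Rational(2698910, 97)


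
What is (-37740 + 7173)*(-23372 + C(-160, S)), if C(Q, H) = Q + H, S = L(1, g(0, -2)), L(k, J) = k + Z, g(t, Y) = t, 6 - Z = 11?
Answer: 719424912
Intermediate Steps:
Z = -5 (Z = 6 - 1*11 = 6 - 11 = -5)
L(k, J) = -5 + k (L(k, J) = k - 5 = -5 + k)
S = -4 (S = -5 + 1 = -4)
C(Q, H) = H + Q
(-37740 + 7173)*(-23372 + C(-160, S)) = (-37740 + 7173)*(-23372 + (-4 - 160)) = -30567*(-23372 - 164) = -30567*(-23536) = 719424912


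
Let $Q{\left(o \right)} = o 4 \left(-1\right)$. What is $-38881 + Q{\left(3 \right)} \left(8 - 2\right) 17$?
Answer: $-40105$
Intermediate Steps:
$Q{\left(o \right)} = - 4 o$ ($Q{\left(o \right)} = 4 o \left(-1\right) = - 4 o$)
$-38881 + Q{\left(3 \right)} \left(8 - 2\right) 17 = -38881 + \left(-4\right) 3 \left(8 - 2\right) 17 = -38881 - 12 \cdot 6 \cdot 17 = -38881 - 1224 = -40105$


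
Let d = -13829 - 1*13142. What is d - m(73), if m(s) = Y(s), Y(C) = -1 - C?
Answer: -26897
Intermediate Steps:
m(s) = -1 - s
d = -26971 (d = -13829 - 13142 = -26971)
d - m(73) = -26971 - (-1 - 1*73) = -26971 - (-1 - 73) = -26971 - 1*(-74) = -26971 + 74 = -26897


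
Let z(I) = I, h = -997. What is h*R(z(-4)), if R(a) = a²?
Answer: -15952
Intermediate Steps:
h*R(z(-4)) = -997*(-4)² = -997*16 = -15952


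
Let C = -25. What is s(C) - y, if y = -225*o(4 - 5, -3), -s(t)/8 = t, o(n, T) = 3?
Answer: 875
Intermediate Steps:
s(t) = -8*t
y = -675 (y = -225*3 = -675)
s(C) - y = -8*(-25) - 1*(-675) = 200 + 675 = 875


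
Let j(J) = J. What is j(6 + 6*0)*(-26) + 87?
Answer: -69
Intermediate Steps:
j(6 + 6*0)*(-26) + 87 = (6 + 6*0)*(-26) + 87 = (6 + 0)*(-26) + 87 = 6*(-26) + 87 = -156 + 87 = -69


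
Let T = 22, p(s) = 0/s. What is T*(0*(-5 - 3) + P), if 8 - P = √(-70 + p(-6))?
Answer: 176 - 22*I*√70 ≈ 176.0 - 184.07*I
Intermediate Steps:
p(s) = 0
P = 8 - I*√70 (P = 8 - √(-70 + 0) = 8 - √(-70) = 8 - I*√70 ≈ 8.0 - 8.3666*I)
T*(0*(-5 - 3) + P) = 22*(0*(-5 - 3) + (8 - I*√70)) = 22*(0*(-8) + (8 - I*√70)) = 22*(0 + (8 - I*√70)) = 22*(8 - I*√70) = 176 - 22*I*√70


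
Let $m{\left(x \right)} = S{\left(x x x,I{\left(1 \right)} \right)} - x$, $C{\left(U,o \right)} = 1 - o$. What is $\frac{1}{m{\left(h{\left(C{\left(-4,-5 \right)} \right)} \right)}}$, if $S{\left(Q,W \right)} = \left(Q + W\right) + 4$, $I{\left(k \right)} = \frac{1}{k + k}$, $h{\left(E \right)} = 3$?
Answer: $\frac{2}{57} \approx 0.035088$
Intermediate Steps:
$I{\left(k \right)} = \frac{1}{2 k}$
$S{\left(Q,W \right)} = 4 + Q + W$
$m{\left(x \right)} = \frac{9}{2} + x^{3} - x$ ($m{\left(x \right)} = \left(4 + x x x + \frac{1}{2 \cdot 1}\right) - x = \left(4 + x^{2} x + \frac{1}{2} \cdot 1\right) - x = \left(4 + x^{3} + \frac{1}{2}\right) - x = \left(\frac{9}{2} + x^{3}\right) - x = \frac{9}{2} + x^{3} - x$)
$\frac{1}{m{\left(h{\left(C{\left(-4,-5 \right)} \right)} \right)}} = \frac{1}{\frac{9}{2} + 3^{3} - 3} = \frac{1}{\frac{9}{2} + 27 - 3} = \frac{1}{\frac{57}{2}} = \frac{2}{57}$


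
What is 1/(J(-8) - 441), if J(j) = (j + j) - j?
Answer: -1/449 ≈ -0.0022272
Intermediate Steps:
J(j) = j (J(j) = 2*j - j = j)
1/(J(-8) - 441) = 1/(-8 - 441) = 1/(-449) = -1/449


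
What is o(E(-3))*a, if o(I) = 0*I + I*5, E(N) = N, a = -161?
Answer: 2415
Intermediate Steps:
o(I) = 5*I (o(I) = 0 + 5*I = 5*I)
o(E(-3))*a = (5*(-3))*(-161) = -15*(-161) = 2415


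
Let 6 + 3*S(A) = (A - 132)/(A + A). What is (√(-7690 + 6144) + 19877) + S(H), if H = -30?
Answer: 198759/10 + I*√1546 ≈ 19876.0 + 39.319*I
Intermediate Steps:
S(A) = -2 + (-132 + A)/(6*A) (S(A) = -2 + ((A - 132)/(A + A))/3 = -2 + ((-132 + A)/((2*A)))/3 = -2 + ((-132 + A)*(1/(2*A)))/3 = -2 + ((-132 + A)/(2*A))/3 = -2 + (-132 + A)/(6*A))
(√(-7690 + 6144) + 19877) + S(H) = (√(-7690 + 6144) + 19877) + (-11/6 - 22/(-30)) = (√(-1546) + 19877) + (-11/6 - 22*(-1/30)) = (I*√1546 + 19877) + (-11/6 + 11/15) = (19877 + I*√1546) - 11/10 = 198759/10 + I*√1546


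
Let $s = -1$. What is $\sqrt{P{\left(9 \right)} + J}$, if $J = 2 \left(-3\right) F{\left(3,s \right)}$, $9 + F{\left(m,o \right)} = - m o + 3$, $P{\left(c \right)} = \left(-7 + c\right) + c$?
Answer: $\sqrt{29} \approx 5.3852$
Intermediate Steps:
$P{\left(c \right)} = -7 + 2 c$
$F{\left(m,o \right)} = -6 - m o$ ($F{\left(m,o \right)} = -9 + \left(- m o + 3\right) = -9 - \left(-3 + m o\right) = -6 - m o$)
$J = 18$ ($J = 2 \left(-3\right) \left(-6 - 3 \left(-1\right)\right) = - 6 \left(-6 + 3\right) = \left(-6\right) \left(-3\right) = 18$)
$\sqrt{P{\left(9 \right)} + J} = \sqrt{\left(-7 + 2 \cdot 9\right) + 18} = \sqrt{\left(-7 + 18\right) + 18} = \sqrt{11 + 18} = \sqrt{29}$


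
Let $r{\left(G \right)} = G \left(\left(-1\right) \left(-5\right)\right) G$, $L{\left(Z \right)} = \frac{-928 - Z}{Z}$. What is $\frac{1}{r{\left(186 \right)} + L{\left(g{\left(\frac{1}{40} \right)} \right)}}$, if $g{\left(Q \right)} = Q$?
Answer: $\frac{1}{135859} \approx 7.3606 \cdot 10^{-6}$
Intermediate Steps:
$L{\left(Z \right)} = \frac{-928 - Z}{Z}$
$r{\left(G \right)} = 5 G^{2}$ ($r{\left(G \right)} = G 5 G = 5 G G = 5 G^{2}$)
$\frac{1}{r{\left(186 \right)} + L{\left(g{\left(\frac{1}{40} \right)} \right)}} = \frac{1}{5 \cdot 186^{2} + \frac{-928 - \frac{1}{40}}{\frac{1}{40}}} = \frac{1}{5 \cdot 34596 + \frac{1}{\frac{1}{40}} \left(-928 - \frac{1}{40}\right)} = \frac{1}{172980 + 40 \left(-928 - \frac{1}{40}\right)} = \frac{1}{172980 + 40 \left(- \frac{37121}{40}\right)} = \frac{1}{172980 - 37121} = \frac{1}{135859}$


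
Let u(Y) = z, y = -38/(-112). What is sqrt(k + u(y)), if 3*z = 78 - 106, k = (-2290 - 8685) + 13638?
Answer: sqrt(23883)/3 ≈ 51.514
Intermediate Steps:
y = 19/56 (y = -38*(-1/112) = 19/56 ≈ 0.33929)
k = 2663 (k = -10975 + 13638 = 2663)
z = -28/3 (z = (78 - 106)/3 = (1/3)*(-28) = -28/3 ≈ -9.3333)
u(Y) = -28/3
sqrt(k + u(y)) = sqrt(2663 - 28/3) = sqrt(7961/3) = sqrt(23883)/3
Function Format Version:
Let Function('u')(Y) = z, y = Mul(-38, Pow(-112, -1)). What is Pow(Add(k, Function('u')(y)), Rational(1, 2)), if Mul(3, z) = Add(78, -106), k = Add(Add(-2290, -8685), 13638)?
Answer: Mul(Rational(1, 3), Pow(23883, Rational(1, 2))) ≈ 51.514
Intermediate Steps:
y = Rational(19, 56) (y = Mul(-38, Rational(-1, 112)) = Rational(19, 56) ≈ 0.33929)
k = 2663 (k = Add(-10975, 13638) = 2663)
z = Rational(-28, 3) (z = Mul(Rational(1, 3), Add(78, -106)) = Mul(Rational(1, 3), -28) = Rational(-28, 3) ≈ -9.3333)
Function('u')(Y) = Rational(-28, 3)
Pow(Add(k, Function('u')(y)), Rational(1, 2)) = Pow(Add(2663, Rational(-28, 3)), Rational(1, 2)) = Pow(Rational(7961, 3), Rational(1, 2)) = Mul(Rational(1, 3), Pow(23883, Rational(1, 2)))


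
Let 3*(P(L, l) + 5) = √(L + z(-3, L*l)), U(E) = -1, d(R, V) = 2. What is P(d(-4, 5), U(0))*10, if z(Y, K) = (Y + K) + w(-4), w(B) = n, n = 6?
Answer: -50 + 10*√3/3 ≈ -44.227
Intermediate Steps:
w(B) = 6
z(Y, K) = 6 + K + Y (z(Y, K) = (Y + K) + 6 = (K + Y) + 6 = 6 + K + Y)
P(L, l) = -5 + √(3 + L + L*l)/3 (P(L, l) = -5 + √(L + (6 + L*l - 3))/3 = -5 + √(L + (3 + L*l))/3 = -5 + √(3 + L + L*l)/3)
P(d(-4, 5), U(0))*10 = (-5 + √(3 + 2 + 2*(-1))/3)*10 = (-5 + √(3 + 2 - 2)/3)*10 = (-5 + √3/3)*10 = -50 + 10*√3/3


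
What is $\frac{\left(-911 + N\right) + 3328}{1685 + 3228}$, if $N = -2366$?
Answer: $\frac{3}{289} \approx 0.010381$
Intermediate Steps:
$\frac{\left(-911 + N\right) + 3328}{1685 + 3228} = \frac{\left(-911 - 2366\right) + 3328}{1685 + 3228} = \frac{-3277 + 3328}{4913} = 51 \cdot \frac{1}{4913} = \frac{3}{289}$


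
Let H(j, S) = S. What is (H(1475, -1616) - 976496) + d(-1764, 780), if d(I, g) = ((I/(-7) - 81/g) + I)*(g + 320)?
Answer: -34338541/13 ≈ -2.6414e+6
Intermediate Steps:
d(I, g) = (320 + g)*(-81/g + 6*I/7) (d(I, g) = ((I*(-⅐) - 81/g) + I)*(320 + g) = ((-I/7 - 81/g) + I)*(320 + g) = ((-81/g - I/7) + I)*(320 + g) = (-81/g + 6*I/7)*(320 + g) = (320 + g)*(-81/g + 6*I/7))
(H(1475, -1616) - 976496) + d(-1764, 780) = (-1616 - 976496) + (-81 - 25920/780 + (1920/7)*(-1764) + (6/7)*(-1764)*780) = -978112 + (-81 - 25920*1/780 - 483840 - 1179360) = -978112 + (-81 - 432/13 - 483840 - 1179360) = -978112 - 21623085/13 = -34338541/13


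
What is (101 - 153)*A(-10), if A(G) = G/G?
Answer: -52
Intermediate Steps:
A(G) = 1
(101 - 153)*A(-10) = (101 - 153)*1 = -52*1 = -52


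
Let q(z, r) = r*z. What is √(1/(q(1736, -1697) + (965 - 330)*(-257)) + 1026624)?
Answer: √9924419175122889469/3109187 ≈ 1013.2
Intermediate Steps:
√(1/(q(1736, -1697) + (965 - 330)*(-257)) + 1026624) = √(1/(-1697*1736 + (965 - 330)*(-257)) + 1026624) = √(1/(-2945992 + 635*(-257)) + 1026624) = √(1/(-2945992 - 163195) + 1026624) = √(1/(-3109187) + 1026624) = √(-1/3109187 + 1026624) = √(3191965994687/3109187) = √9924419175122889469/3109187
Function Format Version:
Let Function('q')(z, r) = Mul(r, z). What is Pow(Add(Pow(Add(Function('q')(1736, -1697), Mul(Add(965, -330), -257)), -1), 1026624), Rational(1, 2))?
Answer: Mul(Rational(1, 3109187), Pow(9924419175122889469, Rational(1, 2))) ≈ 1013.2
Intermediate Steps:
Pow(Add(Pow(Add(Function('q')(1736, -1697), Mul(Add(965, -330), -257)), -1), 1026624), Rational(1, 2)) = Pow(Add(Pow(Add(Mul(-1697, 1736), Mul(Add(965, -330), -257)), -1), 1026624), Rational(1, 2)) = Pow(Add(Pow(Add(-2945992, Mul(635, -257)), -1), 1026624), Rational(1, 2)) = Pow(Add(Pow(Add(-2945992, -163195), -1), 1026624), Rational(1, 2)) = Pow(Add(Pow(-3109187, -1), 1026624), Rational(1, 2)) = Pow(Add(Rational(-1, 3109187), 1026624), Rational(1, 2)) = Pow(Rational(3191965994687, 3109187), Rational(1, 2)) = Mul(Rational(1, 3109187), Pow(9924419175122889469, Rational(1, 2)))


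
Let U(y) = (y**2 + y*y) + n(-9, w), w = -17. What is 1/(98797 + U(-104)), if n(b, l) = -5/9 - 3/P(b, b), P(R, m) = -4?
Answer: 36/4335451 ≈ 8.3036e-6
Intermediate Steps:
n(b, l) = 7/36 (n(b, l) = -5/9 - 3/(-4) = -5*1/9 - 3*(-1/4) = -5/9 + 3/4 = 7/36)
U(y) = 7/36 + 2*y**2 (U(y) = (y**2 + y*y) + 7/36 = (y**2 + y**2) + 7/36 = 2*y**2 + 7/36 = 7/36 + 2*y**2)
1/(98797 + U(-104)) = 1/(98797 + (7/36 + 2*(-104)**2)) = 1/(98797 + (7/36 + 2*10816)) = 1/(98797 + (7/36 + 21632)) = 1/(98797 + 778759/36) = 1/(4335451/36) = 36/4335451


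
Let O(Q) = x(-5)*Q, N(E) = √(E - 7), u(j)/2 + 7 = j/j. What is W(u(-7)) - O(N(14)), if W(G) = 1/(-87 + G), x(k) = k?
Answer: -1/99 + 5*√7 ≈ 13.219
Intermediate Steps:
u(j) = -12 (u(j) = -14 + 2*(j/j) = -14 + 2*1 = -14 + 2 = -12)
N(E) = √(-7 + E)
O(Q) = -5*Q
W(u(-7)) - O(N(14)) = 1/(-87 - 12) - (-5)*√(-7 + 14) = 1/(-99) - (-5)*√7 = -1/99 + 5*√7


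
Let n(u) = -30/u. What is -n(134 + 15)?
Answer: 30/149 ≈ 0.20134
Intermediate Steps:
-n(134 + 15) = -(-30)/(134 + 15) = -(-30)/149 = -1*(-30/149) = 30/149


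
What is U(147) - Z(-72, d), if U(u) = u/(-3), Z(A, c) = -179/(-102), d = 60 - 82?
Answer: -5177/102 ≈ -50.755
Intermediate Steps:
d = -22
Z(A, c) = 179/102 (Z(A, c) = -179*(-1/102) = 179/102)
U(u) = -u/3 (U(u) = u*(-⅓) = -u/3)
U(147) - Z(-72, d) = -⅓*147 - 1*179/102 = -49 - 179/102 = -5177/102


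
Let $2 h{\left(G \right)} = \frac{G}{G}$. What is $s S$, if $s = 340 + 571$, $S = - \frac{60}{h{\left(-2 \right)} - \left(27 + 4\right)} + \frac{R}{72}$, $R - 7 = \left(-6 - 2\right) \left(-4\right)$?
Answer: $\frac{3346103}{1464} \approx 2285.6$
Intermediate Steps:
$h{\left(G \right)} = \frac{1}{2}$ ($h{\left(G \right)} = \frac{G \frac{1}{G}}{2} = \frac{1}{2} \cdot 1 = \frac{1}{2}$)
$R = 39$ ($R = 7 + \left(-6 - 2\right) \left(-4\right) = 7 - -32 = 7 + 32 = 39$)
$S = \frac{3673}{1464}$ ($S = - \frac{60}{\frac{1}{2} - \left(27 + 4\right)} + \frac{39}{72} = - \frac{60}{\frac{1}{2} - 31} + 39 \cdot \frac{1}{72} = - \frac{60}{\frac{1}{2} - 31} + \frac{13}{24} = - \frac{60}{- \frac{61}{2}} + \frac{13}{24} = \left(-60\right) \left(- \frac{2}{61}\right) + \frac{13}{24} = \frac{120}{61} + \frac{13}{24} = \frac{3673}{1464} \approx 2.5089$)
$s = 911$
$s S = 911 \cdot \frac{3673}{1464} = \frac{3346103}{1464}$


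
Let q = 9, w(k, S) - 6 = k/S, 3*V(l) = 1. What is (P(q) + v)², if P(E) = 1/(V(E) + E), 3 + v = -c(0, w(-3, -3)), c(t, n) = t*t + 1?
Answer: 11881/784 ≈ 15.154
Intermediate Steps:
V(l) = ⅓ (V(l) = (⅓)*1 = ⅓)
w(k, S) = 6 + k/S
c(t, n) = 1 + t² (c(t, n) = t² + 1 = 1 + t²)
v = -4 (v = -3 - (1 + 0²) = -3 - (1 + 0) = -3 - 1*1 = -3 - 1 = -4)
P(E) = 1/(⅓ + E)
(P(q) + v)² = (3/(1 + 3*9) - 4)² = (3/(1 + 27) - 4)² = (3/28 - 4)² = (-109/28)² = 11881/784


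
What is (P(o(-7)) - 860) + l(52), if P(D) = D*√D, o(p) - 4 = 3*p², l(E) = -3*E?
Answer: -1016 + 151*√151 ≈ 839.52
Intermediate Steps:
o(p) = 4 + 3*p²
P(D) = D^(3/2)
(P(o(-7)) - 860) + l(52) = ((4 + 3*(-7)²)^(3/2) - 860) - 3*52 = ((4 + 3*49)^(3/2) - 860) - 156 = ((4 + 147)^(3/2) - 860) - 156 = (151^(3/2) - 860) - 156 = (151*√151 - 860) - 156 = (-860 + 151*√151) - 156 = -1016 + 151*√151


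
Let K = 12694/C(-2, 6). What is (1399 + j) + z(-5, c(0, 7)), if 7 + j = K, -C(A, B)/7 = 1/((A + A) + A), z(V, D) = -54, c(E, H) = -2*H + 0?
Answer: 85530/7 ≈ 12219.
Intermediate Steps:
c(E, H) = -2*H
C(A, B) = -7/(3*A) (C(A, B) = -7/((A + A) + A) = -7/(2*A + A) = -7*1/(3*A) = -7/(3*A))
K = 76164/7 (K = 12694/((-7/3/(-2))) = 12694/((-7/3*(-½))) = 12694/(7/6) = 12694*(6/7) = 76164/7 ≈ 10881.)
j = 76115/7 (j = -7 + 76164/7 = 76115/7 ≈ 10874.)
(1399 + j) + z(-5, c(0, 7)) = (1399 + 76115/7) - 54 = 85908/7 - 54 = 85530/7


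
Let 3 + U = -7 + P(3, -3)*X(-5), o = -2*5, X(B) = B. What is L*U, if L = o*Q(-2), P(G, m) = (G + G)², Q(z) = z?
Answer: -3800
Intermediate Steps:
P(G, m) = 4*G² (P(G, m) = (2*G)² = 4*G²)
o = -10
U = -190 (U = -3 + (-7 + (4*3²)*(-5)) = -3 + (-7 + (4*9)*(-5)) = -3 + (-7 + 36*(-5)) = -3 + (-7 - 180) = -3 - 187 = -190)
L = 20 (L = -10*(-2) = 20)
L*U = 20*(-190) = -3800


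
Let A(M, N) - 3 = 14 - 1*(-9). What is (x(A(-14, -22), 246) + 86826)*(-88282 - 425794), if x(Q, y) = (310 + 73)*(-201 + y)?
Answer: -53495262636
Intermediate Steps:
A(M, N) = 26 (A(M, N) = 3 + (14 - 1*(-9)) = 3 + (14 + 9) = 3 + 23 = 26)
x(Q, y) = -76983 + 383*y (x(Q, y) = 383*(-201 + y) = -76983 + 383*y)
(x(A(-14, -22), 246) + 86826)*(-88282 - 425794) = ((-76983 + 383*246) + 86826)*(-88282 - 425794) = ((-76983 + 94218) + 86826)*(-514076) = (17235 + 86826)*(-514076) = 104061*(-514076) = -53495262636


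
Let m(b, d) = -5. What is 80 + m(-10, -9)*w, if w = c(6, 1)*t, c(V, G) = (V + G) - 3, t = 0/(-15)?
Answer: 80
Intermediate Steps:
t = 0 (t = 0*(-1/15) = 0)
c(V, G) = -3 + G + V (c(V, G) = (G + V) - 3 = -3 + G + V)
w = 0 (w = (-3 + 1 + 6)*0 = 4*0 = 0)
80 + m(-10, -9)*w = 80 - 5*0 = 80 + 0 = 80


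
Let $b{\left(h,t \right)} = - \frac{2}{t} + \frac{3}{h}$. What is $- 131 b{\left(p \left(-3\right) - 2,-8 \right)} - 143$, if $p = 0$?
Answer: $\frac{83}{4} \approx 20.75$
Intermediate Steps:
$- 131 b{\left(p \left(-3\right) - 2,-8 \right)} - 143 = - 131 \left(- \frac{2}{-8} + \frac{3}{0 \left(-3\right) - 2}\right) - 143 = - 131 \left(\left(-2\right) \left(- \frac{1}{8}\right) + \frac{3}{0 - 2}\right) - 143 = - 131 \left(\frac{1}{4} + \frac{3}{-2}\right) - 143 = - 131 \left(\frac{1}{4} + 3 \left(- \frac{1}{2}\right)\right) - 143 = - 131 \left(\frac{1}{4} - \frac{3}{2}\right) - 143 = \left(-131\right) \left(- \frac{5}{4}\right) - 143 = \frac{655}{4} - 143 = \frac{83}{4}$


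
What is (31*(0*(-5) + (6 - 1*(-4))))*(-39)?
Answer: -12090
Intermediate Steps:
(31*(0*(-5) + (6 - 1*(-4))))*(-39) = (31*(0 + (6 + 4)))*(-39) = (31*(0 + 10))*(-39) = (31*10)*(-39) = 310*(-39) = -12090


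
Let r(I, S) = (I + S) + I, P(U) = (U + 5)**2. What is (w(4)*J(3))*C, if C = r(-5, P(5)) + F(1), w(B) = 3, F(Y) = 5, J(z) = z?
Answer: 855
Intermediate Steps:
P(U) = (5 + U)**2
r(I, S) = S + 2*I
C = 95 (C = ((5 + 5)**2 + 2*(-5)) + 5 = (10**2 - 10) + 5 = (100 - 10) + 5 = 90 + 5 = 95)
(w(4)*J(3))*C = (3*3)*95 = 9*95 = 855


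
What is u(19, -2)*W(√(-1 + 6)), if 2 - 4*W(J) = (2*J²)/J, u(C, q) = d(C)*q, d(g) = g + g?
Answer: -38 + 38*√5 ≈ 46.971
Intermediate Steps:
d(g) = 2*g
u(C, q) = 2*C*q (u(C, q) = (2*C)*q = 2*C*q)
W(J) = ½ - J/2 (W(J) = ½ - 2*J²/(4*J) = ½ - J/2)
u(19, -2)*W(√(-1 + 6)) = (2*19*(-2))*(½ - √(-1 + 6)/2) = -76*(½ - √5/2) = -38 + 38*√5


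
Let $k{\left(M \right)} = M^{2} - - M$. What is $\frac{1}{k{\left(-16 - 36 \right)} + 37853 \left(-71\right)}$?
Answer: $- \frac{1}{2684911} \approx -3.7245 \cdot 10^{-7}$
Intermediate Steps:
$k{\left(M \right)} = M + M^{2}$ ($k{\left(M \right)} = M^{2} + M = M + M^{2}$)
$\frac{1}{k{\left(-16 - 36 \right)} + 37853 \left(-71\right)} = \frac{1}{\left(-16 - 36\right) \left(1 - 52\right) + 37853 \left(-71\right)} = \frac{1}{\left(-16 - 36\right) \left(1 - 52\right) - 2687563} = \frac{1}{- 52 \left(1 - 52\right) - 2687563} = \frac{1}{\left(-52\right) \left(-51\right) - 2687563} = \frac{1}{2652 - 2687563} = \frac{1}{-2684911} = - \frac{1}{2684911}$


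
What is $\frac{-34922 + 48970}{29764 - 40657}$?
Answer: $- \frac{14048}{10893} \approx -1.2896$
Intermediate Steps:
$\frac{-34922 + 48970}{29764 - 40657} = \frac{14048}{-10893} = 14048 \left(- \frac{1}{10893}\right) = - \frac{14048}{10893}$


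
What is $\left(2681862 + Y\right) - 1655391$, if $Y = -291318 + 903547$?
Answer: $1638700$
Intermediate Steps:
$Y = 612229$
$\left(2681862 + Y\right) - 1655391 = \left(2681862 + 612229\right) - 1655391 = 3294091 - 1655391 = 1638700$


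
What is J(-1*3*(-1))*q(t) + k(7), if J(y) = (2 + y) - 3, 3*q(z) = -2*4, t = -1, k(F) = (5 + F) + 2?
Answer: 26/3 ≈ 8.6667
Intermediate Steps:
k(F) = 7 + F
q(z) = -8/3 (q(z) = (-2*4)/3 = (⅓)*(-8) = -8/3)
J(y) = -1 + y
J(-1*3*(-1))*q(t) + k(7) = (-1 - 1*3*(-1))*(-8/3) + (7 + 7) = (-1 - 3*(-1))*(-8/3) + 14 = (-1 + 3)*(-8/3) + 14 = 2*(-8/3) + 14 = -16/3 + 14 = 26/3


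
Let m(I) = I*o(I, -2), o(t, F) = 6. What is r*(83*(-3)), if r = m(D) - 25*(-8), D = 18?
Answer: -76692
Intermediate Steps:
m(I) = 6*I (m(I) = I*6 = 6*I)
r = 308 (r = 6*18 - 25*(-8) = 108 - 1*(-200) = 108 + 200 = 308)
r*(83*(-3)) = 308*(83*(-3)) = 308*(-249) = -76692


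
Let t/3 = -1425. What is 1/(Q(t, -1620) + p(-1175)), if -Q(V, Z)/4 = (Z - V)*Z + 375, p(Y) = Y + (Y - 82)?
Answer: 1/17200468 ≈ 5.8138e-8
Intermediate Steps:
t = -4275 (t = 3*(-1425) = -4275)
p(Y) = -82 + 2*Y (p(Y) = Y + (-82 + Y) = -82 + 2*Y)
Q(V, Z) = -1500 - 4*Z*(Z - V) (Q(V, Z) = -4*((Z - V)*Z + 375) = -4*(Z*(Z - V) + 375) = -4*(375 + Z*(Z - V)) = -1500 - 4*Z*(Z - V))
1/(Q(t, -1620) + p(-1175)) = 1/((-1500 - 4*(-1620)² + 4*(-4275)*(-1620)) + (-82 + 2*(-1175))) = 1/((-1500 - 4*2624400 + 27702000) + (-82 - 2350)) = 1/((-1500 - 10497600 + 27702000) - 2432) = 1/(17202900 - 2432) = 1/17200468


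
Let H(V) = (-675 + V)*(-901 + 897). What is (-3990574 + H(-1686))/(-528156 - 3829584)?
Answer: 398113/435774 ≈ 0.91358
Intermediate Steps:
H(V) = 2700 - 4*V (H(V) = (-675 + V)*(-4) = 2700 - 4*V)
(-3990574 + H(-1686))/(-528156 - 3829584) = (-3990574 + (2700 - 4*(-1686)))/(-528156 - 3829584) = (-3990574 + (2700 + 6744))/(-4357740) = (-3990574 + 9444)*(-1/4357740) = -3981130*(-1/4357740) = 398113/435774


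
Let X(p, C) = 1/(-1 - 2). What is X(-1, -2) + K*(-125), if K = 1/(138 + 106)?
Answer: -619/732 ≈ -0.84563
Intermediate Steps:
X(p, C) = -⅓ (X(p, C) = 1/(-3) = -⅓)
K = 1/244 ≈ 0.0040984
X(-1, -2) + K*(-125) = -⅓ + (1/244)*(-125) = -⅓ - 125/244 = -619/732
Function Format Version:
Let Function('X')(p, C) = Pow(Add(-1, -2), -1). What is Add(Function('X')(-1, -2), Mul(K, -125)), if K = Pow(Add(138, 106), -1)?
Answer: Rational(-619, 732) ≈ -0.84563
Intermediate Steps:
Function('X')(p, C) = Rational(-1, 3) (Function('X')(p, C) = Pow(-3, -1) = Rational(-1, 3))
K = Rational(1, 244) (K = Pow(244, -1) = Rational(1, 244) ≈ 0.0040984)
Add(Function('X')(-1, -2), Mul(K, -125)) = Add(Rational(-1, 3), Mul(Rational(1, 244), -125)) = Add(Rational(-1, 3), Rational(-125, 244)) = Rational(-619, 732)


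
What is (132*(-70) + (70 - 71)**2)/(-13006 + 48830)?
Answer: -9239/35824 ≈ -0.25790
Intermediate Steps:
(132*(-70) + (70 - 71)**2)/(-13006 + 48830) = (-9240 + (-1)**2)/35824 = (-9240 + 1)*(1/35824) = -9239*1/35824 = -9239/35824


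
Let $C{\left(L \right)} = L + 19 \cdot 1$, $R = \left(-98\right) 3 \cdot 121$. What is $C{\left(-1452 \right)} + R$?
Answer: $-37007$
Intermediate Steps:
$R = -35574$ ($R = \left(-294\right) 121 = -35574$)
$C{\left(L \right)} = 19 + L$ ($C{\left(L \right)} = L + 19 = 19 + L$)
$C{\left(-1452 \right)} + R = \left(19 - 1452\right) - 35574 = -1433 - 35574 = -37007$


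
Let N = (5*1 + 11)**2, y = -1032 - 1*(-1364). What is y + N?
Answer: 588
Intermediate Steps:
y = 332 (y = -1032 + 1364 = 332)
N = 256 (N = (5 + 11)**2 = 16**2 = 256)
y + N = 332 + 256 = 588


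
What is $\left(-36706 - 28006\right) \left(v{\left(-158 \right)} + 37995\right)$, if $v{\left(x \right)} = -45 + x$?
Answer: $-2445595904$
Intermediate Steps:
$\left(-36706 - 28006\right) \left(v{\left(-158 \right)} + 37995\right) = \left(-36706 - 28006\right) \left(\left(-45 - 158\right) + 37995\right) = - 64712 \left(-203 + 37995\right) = \left(-64712\right) 37792 = -2445595904$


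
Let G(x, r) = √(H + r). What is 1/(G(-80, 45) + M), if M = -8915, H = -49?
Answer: -8915/79477229 - 2*I/79477229 ≈ -0.00011217 - 2.5164e-8*I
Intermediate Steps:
G(x, r) = √(-49 + r)
1/(G(-80, 45) + M) = 1/(√(-49 + 45) - 8915) = 1/(√(-4) - 8915) = 1/(2*I - 8915) = 1/(-8915 + 2*I) = (-8915 - 2*I)/79477229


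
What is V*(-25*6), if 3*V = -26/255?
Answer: 260/51 ≈ 5.0980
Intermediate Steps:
V = -26/765 (V = (-26/255)/3 = (-26*1/255)/3 = (⅓)*(-26/255) = -26/765 ≈ -0.033987)
V*(-25*6) = -(-130)*6/153 = -26/765*(-150) = 260/51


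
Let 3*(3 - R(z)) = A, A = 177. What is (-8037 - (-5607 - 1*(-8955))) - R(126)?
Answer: -11329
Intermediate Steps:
R(z) = -56 (R(z) = 3 - 1/3*177 = 3 - 59 = -56)
(-8037 - (-5607 - 1*(-8955))) - R(126) = (-8037 - (-5607 - 1*(-8955))) - 1*(-56) = (-8037 - (-5607 + 8955)) + 56 = (-8037 - 1*3348) + 56 = (-8037 - 3348) + 56 = -11385 + 56 = -11329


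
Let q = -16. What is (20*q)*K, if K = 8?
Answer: -2560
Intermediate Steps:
(20*q)*K = (20*(-16))*8 = -320*8 = -2560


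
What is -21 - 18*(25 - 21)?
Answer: -93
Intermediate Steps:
-21 - 18*(25 - 21) = -21 - 18*4 = -21 - 72 = -93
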